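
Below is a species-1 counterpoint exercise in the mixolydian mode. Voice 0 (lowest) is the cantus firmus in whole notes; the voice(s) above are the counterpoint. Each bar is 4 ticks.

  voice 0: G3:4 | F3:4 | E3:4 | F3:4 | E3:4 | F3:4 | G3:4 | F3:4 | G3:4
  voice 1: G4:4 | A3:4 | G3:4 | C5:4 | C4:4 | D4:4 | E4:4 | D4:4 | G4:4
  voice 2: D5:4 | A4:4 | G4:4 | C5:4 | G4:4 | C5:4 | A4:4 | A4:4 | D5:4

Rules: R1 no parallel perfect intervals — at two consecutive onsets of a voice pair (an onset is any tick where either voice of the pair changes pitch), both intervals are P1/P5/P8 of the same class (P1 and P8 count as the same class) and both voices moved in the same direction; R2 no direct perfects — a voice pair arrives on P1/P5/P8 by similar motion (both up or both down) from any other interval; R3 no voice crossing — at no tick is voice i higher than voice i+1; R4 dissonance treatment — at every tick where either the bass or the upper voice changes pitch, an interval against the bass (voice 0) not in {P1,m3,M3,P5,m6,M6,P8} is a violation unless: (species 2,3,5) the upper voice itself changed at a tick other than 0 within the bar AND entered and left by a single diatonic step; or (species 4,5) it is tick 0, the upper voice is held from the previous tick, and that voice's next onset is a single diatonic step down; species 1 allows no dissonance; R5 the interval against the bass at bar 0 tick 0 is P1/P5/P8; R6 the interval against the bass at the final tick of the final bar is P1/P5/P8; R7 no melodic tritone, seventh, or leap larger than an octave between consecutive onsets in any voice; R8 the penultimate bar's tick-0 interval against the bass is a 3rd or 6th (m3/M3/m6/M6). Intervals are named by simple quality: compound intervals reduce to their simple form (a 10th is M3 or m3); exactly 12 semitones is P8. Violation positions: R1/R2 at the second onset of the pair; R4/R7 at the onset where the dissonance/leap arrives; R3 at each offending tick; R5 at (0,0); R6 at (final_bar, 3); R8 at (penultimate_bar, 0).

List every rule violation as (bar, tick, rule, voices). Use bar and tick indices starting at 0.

bar 0: v0=G3 v1=G4 v2=D5 downbeat P5
bar 1: v0=F3 v1=A3 v2=A4 downbeat M3
bar 2: v0=E3 v1=G3 v2=G4 downbeat m3
bar 3: v0=F3 v1=C5 v2=C5 downbeat P5
bar 4: v0=E3 v1=C4 v2=G4 downbeat m3
bar 5: v0=F3 v1=D4 v2=C5 downbeat P5
bar 6: v0=G3 v1=E4 v2=A4 downbeat M2
bar 7: v0=F3 v1=D4 v2=A4 downbeat M3
bar 8: v0=G3 v1=G4 v2=D5 downbeat P5
  -> R2 @ bar 1 tick 0 v(1, 2): G4/D5 P5 -> A3/A4 P8 similar
  -> R7 @ bar 1 tick 0 v(1,): G4->A3 leap 10st
  -> R1 @ bar 2 tick 0 v(1, 2): A3/A4 P8 -> G3/G4 P8 similar
  -> R1 @ bar 3 tick 0 v(1, 2): G3/G4 P8 -> C5/C5 P1 similar
  -> R2 @ bar 3 tick 0 v(0, 1): E3/G3 m3 -> F3/C5 P5 similar
  -> R2 @ bar 3 tick 0 v(0, 2): E3/G4 m3 -> F3/C5 P5 similar
  -> R7 @ bar 3 tick 0 v(1,): G3->C5 leap 17st
  -> R2 @ bar 4 tick 0 v(1, 2): C5/C5 P1 -> C4/G4 P5 similar
  -> R2 @ bar 5 tick 0 v(0, 2): E3/G4 m3 -> F3/C5 P5 similar
  -> R4 @ bar 6 tick 0 v(0, 2): G3/A4 M2 untreated
  -> R1 @ bar 8 tick 0 v(1, 2): D4/A4 P5 -> G4/D5 P5 similar
  -> R2 @ bar 8 tick 0 v(0, 1): F3/D4 M6 -> G3/G4 P8 similar
  -> R2 @ bar 8 tick 0 v(0, 2): F3/A4 M3 -> G3/D5 P5 similar

(1, 0, R2, (1, 2))
(1, 0, R7, (1,))
(2, 0, R1, (1, 2))
(3, 0, R1, (1, 2))
(3, 0, R2, (0, 1))
(3, 0, R2, (0, 2))
(3, 0, R7, (1,))
(4, 0, R2, (1, 2))
(5, 0, R2, (0, 2))
(6, 0, R4, (0, 2))
(8, 0, R1, (1, 2))
(8, 0, R2, (0, 1))
(8, 0, R2, (0, 2))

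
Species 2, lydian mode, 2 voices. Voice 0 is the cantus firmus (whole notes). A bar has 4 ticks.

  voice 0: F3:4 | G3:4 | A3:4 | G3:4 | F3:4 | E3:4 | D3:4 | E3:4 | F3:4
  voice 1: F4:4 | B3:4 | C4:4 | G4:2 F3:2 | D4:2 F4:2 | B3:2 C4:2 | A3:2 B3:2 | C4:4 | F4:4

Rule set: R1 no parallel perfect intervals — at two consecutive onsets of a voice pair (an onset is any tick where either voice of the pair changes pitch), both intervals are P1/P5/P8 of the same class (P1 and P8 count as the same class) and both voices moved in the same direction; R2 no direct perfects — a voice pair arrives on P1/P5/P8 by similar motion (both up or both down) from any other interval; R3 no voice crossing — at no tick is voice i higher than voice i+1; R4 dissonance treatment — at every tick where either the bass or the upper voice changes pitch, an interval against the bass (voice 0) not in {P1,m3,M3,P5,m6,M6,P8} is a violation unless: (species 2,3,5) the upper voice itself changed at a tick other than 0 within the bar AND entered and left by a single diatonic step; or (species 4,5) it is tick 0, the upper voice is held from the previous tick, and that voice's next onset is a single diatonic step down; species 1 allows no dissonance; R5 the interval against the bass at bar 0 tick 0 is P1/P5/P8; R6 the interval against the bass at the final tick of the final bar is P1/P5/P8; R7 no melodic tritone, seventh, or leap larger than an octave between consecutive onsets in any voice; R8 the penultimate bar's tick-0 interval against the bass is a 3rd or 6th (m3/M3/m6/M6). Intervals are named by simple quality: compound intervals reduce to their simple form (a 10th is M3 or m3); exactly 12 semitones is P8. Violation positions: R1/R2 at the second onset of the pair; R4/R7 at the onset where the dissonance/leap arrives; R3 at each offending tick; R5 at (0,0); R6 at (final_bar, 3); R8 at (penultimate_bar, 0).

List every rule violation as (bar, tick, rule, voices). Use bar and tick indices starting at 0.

(1, 0, R7, (1,))
(3, 2, R3, (0, 1))
(3, 2, R4, (0, 1))
(3, 2, R7, (1,))
(3, 3, R3, (0, 1))
(5, 0, R2, (0, 1))
(5, 0, R7, (1,))
(6, 0, R2, (0, 1))
(8, 0, R2, (0, 1))

bar 0: v0=F3 v1=F4 downbeat P8
bar 1: v0=G3 v1=B3 downbeat M3
bar 2: v0=A3 v1=C4 downbeat m3
bar 3: v0=G3 v1=G4 downbeat P8
bar 4: v0=F3 v1=D4 downbeat M6
bar 5: v0=E3 v1=B3 downbeat P5
bar 6: v0=D3 v1=A3 downbeat P5
bar 7: v0=E3 v1=C4 downbeat m6
bar 8: v0=F3 v1=F4 downbeat P8
  -> R7 @ bar 1 tick 0 v(1,): F4->B3 leap 6st
  -> R3 @ bar 3 tick 2 v(0, 1): G3 above F3
  -> R4 @ bar 3 tick 2 v(0, 1): G3/F3 M2 untreated
  -> R7 @ bar 3 tick 2 v(1,): G4->F3 leap 14st
  -> R3 @ bar 3 tick 3 v(0, 1): G3 above F3
  -> R2 @ bar 5 tick 0 v(0, 1): F3/F4 P8 -> E3/B3 P5 similar
  -> R7 @ bar 5 tick 0 v(1,): F4->B3 leap 6st
  -> R2 @ bar 6 tick 0 v(0, 1): E3/C4 m6 -> D3/A3 P5 similar
  -> R2 @ bar 8 tick 0 v(0, 1): E3/C4 m6 -> F3/F4 P8 similar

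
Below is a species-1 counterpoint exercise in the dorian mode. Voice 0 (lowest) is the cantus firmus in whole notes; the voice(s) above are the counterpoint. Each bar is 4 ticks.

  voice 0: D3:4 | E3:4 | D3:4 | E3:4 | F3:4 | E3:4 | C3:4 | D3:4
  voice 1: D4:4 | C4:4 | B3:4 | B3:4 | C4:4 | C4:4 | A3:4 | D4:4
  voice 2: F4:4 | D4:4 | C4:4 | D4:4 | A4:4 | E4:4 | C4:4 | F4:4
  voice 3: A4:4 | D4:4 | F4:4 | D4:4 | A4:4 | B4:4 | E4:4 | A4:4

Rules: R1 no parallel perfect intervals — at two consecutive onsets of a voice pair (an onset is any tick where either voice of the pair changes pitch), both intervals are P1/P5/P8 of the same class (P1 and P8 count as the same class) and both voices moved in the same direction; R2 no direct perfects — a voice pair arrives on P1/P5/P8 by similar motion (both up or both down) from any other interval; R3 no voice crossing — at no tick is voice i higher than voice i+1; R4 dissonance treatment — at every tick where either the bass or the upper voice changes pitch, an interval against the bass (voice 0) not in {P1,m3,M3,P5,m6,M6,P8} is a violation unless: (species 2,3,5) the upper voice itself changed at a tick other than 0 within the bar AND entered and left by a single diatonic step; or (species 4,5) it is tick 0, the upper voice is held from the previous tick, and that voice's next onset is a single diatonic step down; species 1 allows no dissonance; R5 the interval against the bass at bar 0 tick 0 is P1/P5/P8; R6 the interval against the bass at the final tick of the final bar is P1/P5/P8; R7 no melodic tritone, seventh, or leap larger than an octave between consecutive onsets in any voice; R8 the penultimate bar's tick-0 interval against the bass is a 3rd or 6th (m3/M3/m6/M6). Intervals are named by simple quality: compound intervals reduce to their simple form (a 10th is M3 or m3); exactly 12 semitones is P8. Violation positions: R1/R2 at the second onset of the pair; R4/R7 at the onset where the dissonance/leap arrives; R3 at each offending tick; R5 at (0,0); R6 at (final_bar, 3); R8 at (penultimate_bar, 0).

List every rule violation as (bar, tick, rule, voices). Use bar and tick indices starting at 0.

bar 0: v0=D3 v1=D4 v2=F4 v3=A4 downbeat P5
bar 1: v0=E3 v1=C4 v2=D4 v3=D4 downbeat m7
bar 2: v0=D3 v1=B3 v2=C4 v3=F4 downbeat m3
bar 3: v0=E3 v1=B3 v2=D4 v3=D4 downbeat m7
bar 4: v0=F3 v1=C4 v2=A4 v3=A4 downbeat M3
bar 5: v0=E3 v1=C4 v2=E4 v3=B4 downbeat P5
bar 6: v0=C3 v1=A3 v2=C4 v3=E4 downbeat M3
bar 7: v0=D3 v1=D4 v2=F4 v3=A4 downbeat P5
  -> R5 @ bar 0 tick 0 v(0, 2): opens on m3
  -> R2 @ bar 1 tick 0 v(2, 3): F4/A4 M3 -> D4/D4 P1 similar
  -> R4 @ bar 1 tick 0 v(0, 2): E3/D4 m7 untreated
  -> R4 @ bar 1 tick 0 v(0, 3): E3/D4 m7 untreated
  -> R4 @ bar 2 tick 0 v(0, 2): D3/C4 m7 untreated
  -> R4 @ bar 3 tick 0 v(0, 2): E3/D4 m7 untreated
  -> R4 @ bar 3 tick 0 v(0, 3): E3/D4 m7 untreated
  -> R1 @ bar 4 tick 0 v(0, 1): E3/B3 P5 -> F3/C4 P5 similar
  -> R1 @ bar 4 tick 0 v(2, 3): D4/D4 P1 -> A4/A4 P1 similar
  -> R2 @ bar 5 tick 0 v(0, 2): F3/A4 M3 -> E3/E4 P8 similar
  -> R1 @ bar 6 tick 0 v(0, 2): E3/E4 P8 -> C3/C4 P8 similar
  -> R2 @ bar 6 tick 0 v(1, 3): C4/B4 M7 -> A3/E4 P5 similar
  -> R8 @ bar 6 tick 0 v(0, 2): penult P8 not 3rd/6th
  -> R1 @ bar 7 tick 0 v(1, 3): A3/E4 P5 -> D4/A4 P5 similar
  -> R2 @ bar 7 tick 0 v(0, 1): C3/A3 M6 -> D3/D4 P8 similar
  -> R2 @ bar 7 tick 0 v(0, 3): C3/E4 M3 -> D3/A4 P5 similar
  -> R6 @ bar 7 tick 3 v(0, 2): closes on m3

(0, 0, R5, (0, 2))
(1, 0, R2, (2, 3))
(1, 0, R4, (0, 2))
(1, 0, R4, (0, 3))
(2, 0, R4, (0, 2))
(3, 0, R4, (0, 2))
(3, 0, R4, (0, 3))
(4, 0, R1, (0, 1))
(4, 0, R1, (2, 3))
(5, 0, R2, (0, 2))
(6, 0, R1, (0, 2))
(6, 0, R2, (1, 3))
(6, 0, R8, (0, 2))
(7, 0, R1, (1, 3))
(7, 0, R2, (0, 1))
(7, 0, R2, (0, 3))
(7, 3, R6, (0, 2))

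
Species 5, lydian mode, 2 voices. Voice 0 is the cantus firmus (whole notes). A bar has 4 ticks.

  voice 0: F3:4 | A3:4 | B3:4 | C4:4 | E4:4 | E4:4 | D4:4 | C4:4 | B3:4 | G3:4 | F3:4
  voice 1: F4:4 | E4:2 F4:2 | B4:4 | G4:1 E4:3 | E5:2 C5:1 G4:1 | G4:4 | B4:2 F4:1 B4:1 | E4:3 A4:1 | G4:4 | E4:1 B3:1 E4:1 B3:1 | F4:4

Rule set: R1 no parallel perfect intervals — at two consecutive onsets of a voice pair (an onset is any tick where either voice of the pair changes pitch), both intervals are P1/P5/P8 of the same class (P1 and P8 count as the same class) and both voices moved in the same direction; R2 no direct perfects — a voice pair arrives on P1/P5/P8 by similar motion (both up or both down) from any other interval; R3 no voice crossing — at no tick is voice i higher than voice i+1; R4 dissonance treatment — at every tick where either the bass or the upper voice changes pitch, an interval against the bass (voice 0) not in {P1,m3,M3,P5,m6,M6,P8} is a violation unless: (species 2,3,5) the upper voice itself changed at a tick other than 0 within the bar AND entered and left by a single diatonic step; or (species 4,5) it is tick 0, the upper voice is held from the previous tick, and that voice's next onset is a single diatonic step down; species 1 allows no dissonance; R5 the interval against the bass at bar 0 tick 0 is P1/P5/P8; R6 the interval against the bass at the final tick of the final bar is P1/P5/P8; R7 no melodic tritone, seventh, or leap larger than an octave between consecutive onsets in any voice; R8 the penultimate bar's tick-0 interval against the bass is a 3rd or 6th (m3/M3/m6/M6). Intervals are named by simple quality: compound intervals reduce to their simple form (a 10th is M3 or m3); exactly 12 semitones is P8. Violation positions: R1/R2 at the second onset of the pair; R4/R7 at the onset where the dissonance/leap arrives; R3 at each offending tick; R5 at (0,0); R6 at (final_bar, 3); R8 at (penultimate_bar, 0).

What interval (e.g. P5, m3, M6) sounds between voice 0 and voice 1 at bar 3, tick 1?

M3

voice 0=C4 voice 1=E4 -> M3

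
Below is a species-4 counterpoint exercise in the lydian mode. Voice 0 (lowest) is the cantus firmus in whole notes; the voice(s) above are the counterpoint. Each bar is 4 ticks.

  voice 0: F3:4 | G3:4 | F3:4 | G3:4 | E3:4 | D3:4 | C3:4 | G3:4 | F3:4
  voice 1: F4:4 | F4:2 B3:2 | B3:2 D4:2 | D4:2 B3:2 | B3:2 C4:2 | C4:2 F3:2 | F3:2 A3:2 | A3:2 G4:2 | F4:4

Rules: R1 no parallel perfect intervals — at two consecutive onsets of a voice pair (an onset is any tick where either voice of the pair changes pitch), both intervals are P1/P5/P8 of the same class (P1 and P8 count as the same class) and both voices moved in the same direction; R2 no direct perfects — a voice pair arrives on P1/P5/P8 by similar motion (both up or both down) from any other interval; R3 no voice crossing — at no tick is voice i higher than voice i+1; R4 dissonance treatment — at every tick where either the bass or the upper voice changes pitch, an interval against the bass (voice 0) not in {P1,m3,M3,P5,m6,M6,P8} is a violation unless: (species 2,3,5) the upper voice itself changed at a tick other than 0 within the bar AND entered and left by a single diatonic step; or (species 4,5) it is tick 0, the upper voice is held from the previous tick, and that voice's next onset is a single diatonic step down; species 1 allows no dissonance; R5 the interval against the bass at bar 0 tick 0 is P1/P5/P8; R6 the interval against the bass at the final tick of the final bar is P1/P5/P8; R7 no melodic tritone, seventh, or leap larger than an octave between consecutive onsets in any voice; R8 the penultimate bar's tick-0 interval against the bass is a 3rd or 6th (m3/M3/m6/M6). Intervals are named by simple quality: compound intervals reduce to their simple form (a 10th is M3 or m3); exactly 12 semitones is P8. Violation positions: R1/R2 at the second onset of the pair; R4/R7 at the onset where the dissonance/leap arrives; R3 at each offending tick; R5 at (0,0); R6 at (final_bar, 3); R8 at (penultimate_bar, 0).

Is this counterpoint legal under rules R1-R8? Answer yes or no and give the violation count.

No (9 violations)

bar 0: v0=F3 v1=F4 (P8)
bar 1: v0=G3 v1=F4 (m7)
bar 2: v0=F3 v1=B3 (TT)
bar 3: v0=G3 v1=D4 (P5)
bar 4: v0=E3 v1=B3 (P5)
bar 5: v0=D3 v1=C4 (m7)
bar 6: v0=C3 v1=F3 (P4)
bar 7: v0=G3 v1=A3 (M2)
bar 8: v0=F3 v1=F4 (P8)
  R4 @ bar1.0: G3/F4 m7 untreated
  R7 @ bar1.2: F4->B3 leap 6st
  R4 @ bar2.0: F3/B3 TT untreated
  R4 @ bar5.0: D3/C4 m7 untreated
  R4 @ bar6.0: C3/F3 P4 untreated
  R4 @ bar7.0: G3/A3 M2 untreated
  R8 @ bar7.0: penult M2 not 3rd/6th
  R7 @ bar7.2: A3->G4 leap 10st
  R1 @ bar8.0: G3/G4 P8 -> F3/F4 P8 similar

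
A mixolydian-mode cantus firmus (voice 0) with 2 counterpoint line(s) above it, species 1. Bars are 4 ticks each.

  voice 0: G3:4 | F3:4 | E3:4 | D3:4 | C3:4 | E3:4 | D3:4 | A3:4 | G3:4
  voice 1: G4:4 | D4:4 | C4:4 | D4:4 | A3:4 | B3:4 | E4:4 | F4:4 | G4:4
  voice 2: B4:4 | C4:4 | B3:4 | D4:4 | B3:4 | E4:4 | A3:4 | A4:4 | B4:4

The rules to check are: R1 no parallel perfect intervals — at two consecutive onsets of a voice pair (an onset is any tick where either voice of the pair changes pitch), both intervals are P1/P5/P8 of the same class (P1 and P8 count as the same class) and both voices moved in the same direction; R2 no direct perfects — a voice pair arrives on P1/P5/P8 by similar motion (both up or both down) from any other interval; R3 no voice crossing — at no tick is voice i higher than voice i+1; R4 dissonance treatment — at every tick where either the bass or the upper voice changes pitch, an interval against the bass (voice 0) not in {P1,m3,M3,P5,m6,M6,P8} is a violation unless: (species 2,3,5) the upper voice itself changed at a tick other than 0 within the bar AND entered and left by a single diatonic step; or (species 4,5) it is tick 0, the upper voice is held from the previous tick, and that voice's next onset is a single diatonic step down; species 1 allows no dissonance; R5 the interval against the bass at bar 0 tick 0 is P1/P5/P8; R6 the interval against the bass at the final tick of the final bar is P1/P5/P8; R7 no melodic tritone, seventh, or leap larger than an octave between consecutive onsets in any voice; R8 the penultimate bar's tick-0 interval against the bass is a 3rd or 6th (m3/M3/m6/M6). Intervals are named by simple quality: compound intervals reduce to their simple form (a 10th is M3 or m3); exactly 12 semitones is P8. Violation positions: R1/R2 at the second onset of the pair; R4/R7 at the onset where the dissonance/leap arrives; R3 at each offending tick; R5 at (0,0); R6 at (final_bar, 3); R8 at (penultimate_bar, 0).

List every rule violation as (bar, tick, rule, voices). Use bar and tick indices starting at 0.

(0, 0, R5, (0, 2))
(1, 0, R2, (0, 2))
(1, 0, R3, (1, 2))
(1, 0, R7, (2,))
(1, 1, R3, (1, 2))
(1, 2, R3, (1, 2))
(1, 3, R3, (1, 2))
(2, 0, R1, (0, 2))
(2, 0, R3, (1, 2))
(2, 1, R3, (1, 2))
(2, 2, R3, (1, 2))
(2, 3, R3, (1, 2))
(3, 0, R2, (1, 2))
(4, 0, R4, (0, 2))
(5, 0, R2, (0, 1))
(5, 0, R2, (0, 2))
(6, 0, R2, (0, 2))
(6, 0, R3, (1, 2))
(6, 0, R4, (0, 1))
(6, 1, R3, (1, 2))
(6, 2, R3, (1, 2))
(6, 3, R3, (1, 2))
(7, 0, R2, (0, 2))
(7, 0, R8, (0, 2))
(8, 3, R6, (0, 2))

bar 0: v0=G3 v1=G4 v2=B4 downbeat M3
bar 1: v0=F3 v1=D4 v2=C4 downbeat P5
bar 2: v0=E3 v1=C4 v2=B3 downbeat P5
bar 3: v0=D3 v1=D4 v2=D4 downbeat P8
bar 4: v0=C3 v1=A3 v2=B3 downbeat M7
bar 5: v0=E3 v1=B3 v2=E4 downbeat P8
bar 6: v0=D3 v1=E4 v2=A3 downbeat P5
bar 7: v0=A3 v1=F4 v2=A4 downbeat P8
bar 8: v0=G3 v1=G4 v2=B4 downbeat M3
  -> R5 @ bar 0 tick 0 v(0, 2): opens on M3
  -> R2 @ bar 1 tick 0 v(0, 2): G3/B4 M3 -> F3/C4 P5 similar
  -> R3 @ bar 1 tick 0 v(1, 2): D4 above C4
  -> R7 @ bar 1 tick 0 v(2,): B4->C4 leap 11st
  -> R3 @ bar 1 tick 1 v(1, 2): D4 above C4
  -> R3 @ bar 1 tick 2 v(1, 2): D4 above C4
  -> R3 @ bar 1 tick 3 v(1, 2): D4 above C4
  -> R1 @ bar 2 tick 0 v(0, 2): F3/C4 P5 -> E3/B3 P5 similar
  -> R3 @ bar 2 tick 0 v(1, 2): C4 above B3
  -> R3 @ bar 2 tick 1 v(1, 2): C4 above B3
  -> R3 @ bar 2 tick 2 v(1, 2): C4 above B3
  -> R3 @ bar 2 tick 3 v(1, 2): C4 above B3
  -> R2 @ bar 3 tick 0 v(1, 2): C4/B3 m2 -> D4/D4 P1 similar
  -> R4 @ bar 4 tick 0 v(0, 2): C3/B3 M7 untreated
  -> R2 @ bar 5 tick 0 v(0, 1): C3/A3 M6 -> E3/B3 P5 similar
  -> R2 @ bar 5 tick 0 v(0, 2): C3/B3 M7 -> E3/E4 P8 similar
  -> R2 @ bar 6 tick 0 v(0, 2): E3/E4 P8 -> D3/A3 P5 similar
  -> R3 @ bar 6 tick 0 v(1, 2): E4 above A3
  -> R4 @ bar 6 tick 0 v(0, 1): D3/E4 M2 untreated
  -> R3 @ bar 6 tick 1 v(1, 2): E4 above A3
  -> R3 @ bar 6 tick 2 v(1, 2): E4 above A3
  -> R3 @ bar 6 tick 3 v(1, 2): E4 above A3
  -> R2 @ bar 7 tick 0 v(0, 2): D3/A3 P5 -> A3/A4 P8 similar
  -> R8 @ bar 7 tick 0 v(0, 2): penult P8 not 3rd/6th
  -> R6 @ bar 8 tick 3 v(0, 2): closes on M3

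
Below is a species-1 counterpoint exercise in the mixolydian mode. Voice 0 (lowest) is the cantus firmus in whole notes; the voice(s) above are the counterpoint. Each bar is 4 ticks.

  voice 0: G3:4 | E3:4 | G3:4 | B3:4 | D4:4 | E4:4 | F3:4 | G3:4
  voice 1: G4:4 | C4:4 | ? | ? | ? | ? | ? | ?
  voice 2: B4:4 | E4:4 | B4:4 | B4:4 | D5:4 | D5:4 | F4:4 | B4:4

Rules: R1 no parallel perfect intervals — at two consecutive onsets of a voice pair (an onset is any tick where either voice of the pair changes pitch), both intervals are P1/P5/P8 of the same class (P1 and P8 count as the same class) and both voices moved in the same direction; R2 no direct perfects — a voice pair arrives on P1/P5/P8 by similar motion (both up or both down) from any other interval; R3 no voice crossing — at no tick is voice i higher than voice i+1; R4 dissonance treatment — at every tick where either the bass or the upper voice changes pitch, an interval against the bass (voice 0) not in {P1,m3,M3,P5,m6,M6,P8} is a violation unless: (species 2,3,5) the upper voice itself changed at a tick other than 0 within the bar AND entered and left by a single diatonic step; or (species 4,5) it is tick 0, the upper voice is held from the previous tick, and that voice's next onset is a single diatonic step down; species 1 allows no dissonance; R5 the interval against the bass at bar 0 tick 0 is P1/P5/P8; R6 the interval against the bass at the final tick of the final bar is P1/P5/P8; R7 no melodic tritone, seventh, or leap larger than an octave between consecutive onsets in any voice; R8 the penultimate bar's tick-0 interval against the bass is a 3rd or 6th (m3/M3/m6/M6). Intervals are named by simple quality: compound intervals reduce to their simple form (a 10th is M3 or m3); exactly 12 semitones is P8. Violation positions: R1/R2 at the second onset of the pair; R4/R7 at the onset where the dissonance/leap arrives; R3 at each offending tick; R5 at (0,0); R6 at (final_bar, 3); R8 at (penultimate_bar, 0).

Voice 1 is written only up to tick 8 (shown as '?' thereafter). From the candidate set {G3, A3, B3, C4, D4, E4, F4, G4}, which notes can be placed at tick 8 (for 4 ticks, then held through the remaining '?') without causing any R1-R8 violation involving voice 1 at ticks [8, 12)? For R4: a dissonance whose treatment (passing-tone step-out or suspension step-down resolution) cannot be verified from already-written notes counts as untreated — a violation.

{B3, G3}

G3: legal
A3: violates R4
B3: legal
C4: violates R4
D4: violates R2
E4: violates R2
F4: violates R4
G4: violates R2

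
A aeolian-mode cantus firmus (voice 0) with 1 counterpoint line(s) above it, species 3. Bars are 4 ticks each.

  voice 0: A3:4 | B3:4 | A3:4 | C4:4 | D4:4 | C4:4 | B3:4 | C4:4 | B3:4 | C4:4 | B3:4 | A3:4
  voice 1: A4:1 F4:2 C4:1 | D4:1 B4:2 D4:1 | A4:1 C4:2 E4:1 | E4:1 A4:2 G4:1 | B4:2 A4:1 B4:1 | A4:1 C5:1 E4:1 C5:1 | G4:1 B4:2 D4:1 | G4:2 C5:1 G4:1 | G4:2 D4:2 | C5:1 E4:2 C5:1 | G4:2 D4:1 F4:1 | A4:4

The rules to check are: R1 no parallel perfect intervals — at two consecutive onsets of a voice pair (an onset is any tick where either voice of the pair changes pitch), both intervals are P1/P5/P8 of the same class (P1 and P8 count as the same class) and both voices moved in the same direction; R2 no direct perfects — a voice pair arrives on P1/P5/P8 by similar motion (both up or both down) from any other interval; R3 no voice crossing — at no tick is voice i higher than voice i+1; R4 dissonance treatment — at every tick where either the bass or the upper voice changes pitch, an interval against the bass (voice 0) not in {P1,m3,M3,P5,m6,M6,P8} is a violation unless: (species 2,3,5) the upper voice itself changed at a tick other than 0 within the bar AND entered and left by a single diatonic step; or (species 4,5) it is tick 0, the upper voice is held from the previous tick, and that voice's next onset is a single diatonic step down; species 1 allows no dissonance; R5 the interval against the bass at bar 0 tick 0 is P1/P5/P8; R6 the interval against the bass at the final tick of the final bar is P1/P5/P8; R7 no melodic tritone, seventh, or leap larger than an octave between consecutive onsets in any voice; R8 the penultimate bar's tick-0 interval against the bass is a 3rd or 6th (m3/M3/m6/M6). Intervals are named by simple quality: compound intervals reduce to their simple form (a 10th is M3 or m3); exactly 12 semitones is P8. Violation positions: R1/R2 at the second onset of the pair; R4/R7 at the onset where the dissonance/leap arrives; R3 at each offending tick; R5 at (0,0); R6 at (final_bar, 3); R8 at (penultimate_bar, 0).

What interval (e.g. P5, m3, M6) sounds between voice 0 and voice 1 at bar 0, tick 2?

voice 0=A3 voice 1=F4 -> m6

m6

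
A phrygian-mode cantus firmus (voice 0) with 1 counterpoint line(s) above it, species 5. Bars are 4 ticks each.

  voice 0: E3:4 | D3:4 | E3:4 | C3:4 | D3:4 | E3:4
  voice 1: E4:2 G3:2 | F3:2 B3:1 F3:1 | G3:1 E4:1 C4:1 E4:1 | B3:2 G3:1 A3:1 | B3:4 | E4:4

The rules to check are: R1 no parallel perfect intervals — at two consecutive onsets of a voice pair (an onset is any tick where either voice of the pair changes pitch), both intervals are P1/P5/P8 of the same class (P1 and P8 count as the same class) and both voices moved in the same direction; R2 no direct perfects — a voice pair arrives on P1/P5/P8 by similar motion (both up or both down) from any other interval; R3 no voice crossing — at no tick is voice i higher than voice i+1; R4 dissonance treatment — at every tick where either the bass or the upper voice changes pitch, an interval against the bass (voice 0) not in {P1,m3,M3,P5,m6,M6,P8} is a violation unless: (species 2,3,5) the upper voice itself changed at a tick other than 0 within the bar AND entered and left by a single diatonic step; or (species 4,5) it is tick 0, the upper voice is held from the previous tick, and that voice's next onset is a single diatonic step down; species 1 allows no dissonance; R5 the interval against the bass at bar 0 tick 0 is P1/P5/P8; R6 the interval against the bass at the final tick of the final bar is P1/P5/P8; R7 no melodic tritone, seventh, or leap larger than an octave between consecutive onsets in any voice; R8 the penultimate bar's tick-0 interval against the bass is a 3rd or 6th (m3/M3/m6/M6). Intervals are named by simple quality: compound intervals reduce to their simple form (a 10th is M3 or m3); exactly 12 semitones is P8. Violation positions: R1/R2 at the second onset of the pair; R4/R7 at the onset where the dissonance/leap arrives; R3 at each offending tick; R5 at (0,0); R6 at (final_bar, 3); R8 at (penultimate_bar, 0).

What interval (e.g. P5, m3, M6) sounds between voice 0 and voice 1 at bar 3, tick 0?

M7

voice 0=C3 voice 1=B3 -> M7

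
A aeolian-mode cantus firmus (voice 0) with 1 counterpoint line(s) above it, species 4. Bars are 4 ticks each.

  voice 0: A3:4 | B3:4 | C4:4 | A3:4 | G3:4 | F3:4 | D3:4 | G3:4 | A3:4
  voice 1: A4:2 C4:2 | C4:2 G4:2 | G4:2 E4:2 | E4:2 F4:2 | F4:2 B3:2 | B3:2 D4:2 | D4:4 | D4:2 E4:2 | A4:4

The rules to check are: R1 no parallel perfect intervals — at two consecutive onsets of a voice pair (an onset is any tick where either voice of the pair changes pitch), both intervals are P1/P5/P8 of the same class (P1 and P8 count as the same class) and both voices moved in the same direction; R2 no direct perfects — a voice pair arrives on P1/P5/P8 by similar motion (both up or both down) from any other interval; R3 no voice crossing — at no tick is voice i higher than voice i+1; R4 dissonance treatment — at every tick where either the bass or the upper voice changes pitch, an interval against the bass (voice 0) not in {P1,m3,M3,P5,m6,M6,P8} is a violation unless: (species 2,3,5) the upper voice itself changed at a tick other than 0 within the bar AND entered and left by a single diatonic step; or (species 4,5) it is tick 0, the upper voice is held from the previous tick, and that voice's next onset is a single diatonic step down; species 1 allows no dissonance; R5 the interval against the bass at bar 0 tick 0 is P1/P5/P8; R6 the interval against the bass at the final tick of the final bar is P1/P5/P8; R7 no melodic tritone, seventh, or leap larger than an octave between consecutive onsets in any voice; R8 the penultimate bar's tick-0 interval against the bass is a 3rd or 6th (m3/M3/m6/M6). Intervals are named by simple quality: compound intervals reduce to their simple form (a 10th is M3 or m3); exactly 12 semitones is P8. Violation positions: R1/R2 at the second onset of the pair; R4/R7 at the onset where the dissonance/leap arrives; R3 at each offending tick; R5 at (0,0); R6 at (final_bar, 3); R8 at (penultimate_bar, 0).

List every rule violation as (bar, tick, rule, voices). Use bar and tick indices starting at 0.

(1, 0, R4, (0, 1))
(4, 0, R4, (0, 1))
(4, 2, R7, (1,))
(5, 0, R4, (0, 1))
(7, 0, R8, (0, 1))
(8, 0, R2, (0, 1))

bar 0: v0=A3 v1=A4 downbeat P8
bar 1: v0=B3 v1=C4 downbeat m2
bar 2: v0=C4 v1=G4 downbeat P5
bar 3: v0=A3 v1=E4 downbeat P5
bar 4: v0=G3 v1=F4 downbeat m7
bar 5: v0=F3 v1=B3 downbeat TT
bar 6: v0=D3 v1=D4 downbeat P8
bar 7: v0=G3 v1=D4 downbeat P5
bar 8: v0=A3 v1=A4 downbeat P8
  -> R4 @ bar 1 tick 0 v(0, 1): B3/C4 m2 untreated
  -> R4 @ bar 4 tick 0 v(0, 1): G3/F4 m7 untreated
  -> R7 @ bar 4 tick 2 v(1,): F4->B3 leap 6st
  -> R4 @ bar 5 tick 0 v(0, 1): F3/B3 TT untreated
  -> R8 @ bar 7 tick 0 v(0, 1): penult P5 not 3rd/6th
  -> R2 @ bar 8 tick 0 v(0, 1): G3/E4 M6 -> A3/A4 P8 similar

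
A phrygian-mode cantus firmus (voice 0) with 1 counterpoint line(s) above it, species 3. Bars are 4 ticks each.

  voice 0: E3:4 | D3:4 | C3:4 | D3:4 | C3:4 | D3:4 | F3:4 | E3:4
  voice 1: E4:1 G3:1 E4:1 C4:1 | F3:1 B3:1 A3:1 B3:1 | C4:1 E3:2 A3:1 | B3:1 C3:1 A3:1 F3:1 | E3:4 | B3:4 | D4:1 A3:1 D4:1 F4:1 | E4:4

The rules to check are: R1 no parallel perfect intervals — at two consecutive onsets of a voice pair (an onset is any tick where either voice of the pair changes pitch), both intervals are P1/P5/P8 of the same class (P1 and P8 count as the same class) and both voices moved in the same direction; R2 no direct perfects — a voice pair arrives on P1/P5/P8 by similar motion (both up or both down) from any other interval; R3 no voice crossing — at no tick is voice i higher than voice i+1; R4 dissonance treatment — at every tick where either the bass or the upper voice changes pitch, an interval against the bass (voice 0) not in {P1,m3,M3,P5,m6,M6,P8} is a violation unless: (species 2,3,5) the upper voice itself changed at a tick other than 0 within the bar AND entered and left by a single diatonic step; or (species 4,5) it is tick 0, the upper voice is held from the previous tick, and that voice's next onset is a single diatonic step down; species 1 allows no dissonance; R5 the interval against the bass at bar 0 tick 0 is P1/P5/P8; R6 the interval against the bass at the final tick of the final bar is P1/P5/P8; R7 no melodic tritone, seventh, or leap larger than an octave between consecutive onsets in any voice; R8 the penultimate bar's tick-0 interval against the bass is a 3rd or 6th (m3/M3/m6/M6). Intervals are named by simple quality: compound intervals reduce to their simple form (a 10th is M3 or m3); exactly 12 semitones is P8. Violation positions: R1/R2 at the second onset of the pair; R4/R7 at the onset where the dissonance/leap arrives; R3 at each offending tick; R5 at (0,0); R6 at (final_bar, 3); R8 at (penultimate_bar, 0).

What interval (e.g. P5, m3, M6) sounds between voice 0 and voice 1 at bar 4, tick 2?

M3

voice 0=C3 voice 1=E3 -> M3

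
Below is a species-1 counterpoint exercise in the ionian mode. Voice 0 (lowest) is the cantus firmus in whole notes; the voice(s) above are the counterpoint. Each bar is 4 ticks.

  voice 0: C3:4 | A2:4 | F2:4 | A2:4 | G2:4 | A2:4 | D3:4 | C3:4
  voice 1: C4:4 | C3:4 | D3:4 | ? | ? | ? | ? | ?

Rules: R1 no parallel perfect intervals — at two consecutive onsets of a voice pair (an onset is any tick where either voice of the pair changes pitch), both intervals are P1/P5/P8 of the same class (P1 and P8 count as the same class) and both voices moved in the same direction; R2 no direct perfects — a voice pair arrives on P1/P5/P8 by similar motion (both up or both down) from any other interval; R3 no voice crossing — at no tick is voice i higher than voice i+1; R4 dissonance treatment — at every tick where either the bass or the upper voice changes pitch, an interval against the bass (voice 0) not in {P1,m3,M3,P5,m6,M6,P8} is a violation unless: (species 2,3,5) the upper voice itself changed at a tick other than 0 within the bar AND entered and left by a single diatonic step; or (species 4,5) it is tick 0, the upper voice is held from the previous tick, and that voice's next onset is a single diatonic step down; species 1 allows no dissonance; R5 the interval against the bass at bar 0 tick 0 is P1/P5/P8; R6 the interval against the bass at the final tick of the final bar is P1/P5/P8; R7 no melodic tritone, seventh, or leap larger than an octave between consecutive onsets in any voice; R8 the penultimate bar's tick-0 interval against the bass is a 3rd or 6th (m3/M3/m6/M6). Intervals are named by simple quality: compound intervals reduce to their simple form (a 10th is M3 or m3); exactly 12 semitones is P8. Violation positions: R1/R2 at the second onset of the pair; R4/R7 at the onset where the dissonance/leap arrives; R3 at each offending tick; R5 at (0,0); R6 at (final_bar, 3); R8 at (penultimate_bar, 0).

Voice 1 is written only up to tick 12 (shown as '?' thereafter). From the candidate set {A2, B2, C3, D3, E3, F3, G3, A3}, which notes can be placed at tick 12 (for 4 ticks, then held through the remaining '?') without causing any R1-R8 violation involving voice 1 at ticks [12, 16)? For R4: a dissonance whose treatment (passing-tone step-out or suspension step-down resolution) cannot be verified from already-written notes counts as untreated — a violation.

{A2, C3, F3}

A2: legal
B2: violates R4
C3: legal
D3: violates R4
E3: violates R2
F3: legal
G3: violates R4
A3: violates R2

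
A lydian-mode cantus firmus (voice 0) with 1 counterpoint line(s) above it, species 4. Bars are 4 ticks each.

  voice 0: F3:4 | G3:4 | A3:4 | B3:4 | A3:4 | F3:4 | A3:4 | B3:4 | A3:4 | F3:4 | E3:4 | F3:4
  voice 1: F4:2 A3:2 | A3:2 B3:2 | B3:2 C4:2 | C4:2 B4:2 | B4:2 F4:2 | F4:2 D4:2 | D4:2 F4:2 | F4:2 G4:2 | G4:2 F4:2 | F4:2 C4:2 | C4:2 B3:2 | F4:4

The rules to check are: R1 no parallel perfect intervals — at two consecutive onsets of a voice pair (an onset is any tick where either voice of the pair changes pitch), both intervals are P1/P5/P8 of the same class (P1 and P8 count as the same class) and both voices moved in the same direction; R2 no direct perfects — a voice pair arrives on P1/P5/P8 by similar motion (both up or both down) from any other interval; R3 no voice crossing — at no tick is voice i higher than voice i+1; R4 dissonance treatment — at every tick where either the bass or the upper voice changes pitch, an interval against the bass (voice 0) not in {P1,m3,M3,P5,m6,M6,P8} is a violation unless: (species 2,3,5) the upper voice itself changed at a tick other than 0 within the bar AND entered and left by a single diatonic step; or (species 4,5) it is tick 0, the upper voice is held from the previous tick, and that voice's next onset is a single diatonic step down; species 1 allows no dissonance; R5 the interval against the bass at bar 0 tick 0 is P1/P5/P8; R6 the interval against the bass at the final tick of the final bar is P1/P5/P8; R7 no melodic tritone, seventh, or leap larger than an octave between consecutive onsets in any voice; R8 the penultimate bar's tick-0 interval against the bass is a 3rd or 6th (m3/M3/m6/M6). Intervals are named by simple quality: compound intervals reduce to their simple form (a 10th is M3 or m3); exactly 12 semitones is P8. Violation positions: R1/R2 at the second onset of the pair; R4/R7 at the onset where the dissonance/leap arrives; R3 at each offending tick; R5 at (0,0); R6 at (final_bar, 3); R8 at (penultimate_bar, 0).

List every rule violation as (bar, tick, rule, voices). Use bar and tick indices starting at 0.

(1, 0, R4, (0, 1))
(2, 0, R4, (0, 1))
(3, 0, R4, (0, 1))
(3, 2, R7, (1,))
(4, 0, R4, (0, 1))
(4, 2, R7, (1,))
(6, 0, R4, (0, 1))
(7, 0, R4, (0, 1))
(11, 0, R2, (0, 1))
(11, 0, R7, (1,))

bar 0: v0=F3 v1=F4 downbeat P8
bar 1: v0=G3 v1=A3 downbeat M2
bar 2: v0=A3 v1=B3 downbeat M2
bar 3: v0=B3 v1=C4 downbeat m2
bar 4: v0=A3 v1=B4 downbeat M2
bar 5: v0=F3 v1=F4 downbeat P8
bar 6: v0=A3 v1=D4 downbeat P4
bar 7: v0=B3 v1=F4 downbeat TT
bar 8: v0=A3 v1=G4 downbeat m7
bar 9: v0=F3 v1=F4 downbeat P8
bar 10: v0=E3 v1=C4 downbeat m6
bar 11: v0=F3 v1=F4 downbeat P8
  -> R4 @ bar 1 tick 0 v(0, 1): G3/A3 M2 untreated
  -> R4 @ bar 2 tick 0 v(0, 1): A3/B3 M2 untreated
  -> R4 @ bar 3 tick 0 v(0, 1): B3/C4 m2 untreated
  -> R7 @ bar 3 tick 2 v(1,): C4->B4 leap 11st
  -> R4 @ bar 4 tick 0 v(0, 1): A3/B4 M2 untreated
  -> R7 @ bar 4 tick 2 v(1,): B4->F4 leap 6st
  -> R4 @ bar 6 tick 0 v(0, 1): A3/D4 P4 untreated
  -> R4 @ bar 7 tick 0 v(0, 1): B3/F4 TT untreated
  -> R2 @ bar 11 tick 0 v(0, 1): E3/B3 P5 -> F3/F4 P8 similar
  -> R7 @ bar 11 tick 0 v(1,): B3->F4 leap 6st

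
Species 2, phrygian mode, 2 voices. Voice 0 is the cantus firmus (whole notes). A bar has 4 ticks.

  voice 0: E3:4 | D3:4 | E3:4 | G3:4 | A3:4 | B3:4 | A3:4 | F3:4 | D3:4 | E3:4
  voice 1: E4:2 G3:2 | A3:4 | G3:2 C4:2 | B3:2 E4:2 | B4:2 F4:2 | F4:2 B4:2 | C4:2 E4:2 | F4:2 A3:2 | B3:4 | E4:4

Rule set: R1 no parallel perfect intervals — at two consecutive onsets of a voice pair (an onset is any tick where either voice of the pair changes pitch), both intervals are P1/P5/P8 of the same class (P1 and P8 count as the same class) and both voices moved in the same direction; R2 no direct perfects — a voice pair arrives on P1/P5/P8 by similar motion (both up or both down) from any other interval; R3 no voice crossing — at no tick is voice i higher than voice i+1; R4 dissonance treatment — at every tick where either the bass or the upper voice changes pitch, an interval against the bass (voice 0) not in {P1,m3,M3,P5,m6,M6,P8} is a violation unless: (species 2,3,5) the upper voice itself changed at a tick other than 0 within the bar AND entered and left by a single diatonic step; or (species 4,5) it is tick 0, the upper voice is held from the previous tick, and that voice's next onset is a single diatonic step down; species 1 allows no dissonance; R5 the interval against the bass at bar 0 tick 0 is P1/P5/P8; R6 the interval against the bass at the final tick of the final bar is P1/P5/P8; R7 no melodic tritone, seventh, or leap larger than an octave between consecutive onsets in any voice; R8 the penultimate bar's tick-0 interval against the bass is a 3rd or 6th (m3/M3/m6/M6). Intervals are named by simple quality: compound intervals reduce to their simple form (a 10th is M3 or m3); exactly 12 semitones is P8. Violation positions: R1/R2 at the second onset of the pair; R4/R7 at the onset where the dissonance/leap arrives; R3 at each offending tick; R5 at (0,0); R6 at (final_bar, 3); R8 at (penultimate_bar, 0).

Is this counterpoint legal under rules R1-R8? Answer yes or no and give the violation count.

No (6 violations)

bar 0: v0=E3 v1=E4 (P8)
bar 1: v0=D3 v1=A3 (P5)
bar 2: v0=E3 v1=G3 (m3)
bar 3: v0=G3 v1=B3 (M3)
bar 4: v0=A3 v1=B4 (M2)
bar 5: v0=B3 v1=F4 (TT)
bar 6: v0=A3 v1=C4 (m3)
bar 7: v0=F3 v1=F4 (P8)
bar 8: v0=D3 v1=B3 (M6)
bar 9: v0=E3 v1=E4 (P8)
  R4 @ bar4.0: A3/B4 M2 untreated
  R7 @ bar4.2: B4->F4 leap 6st
  R4 @ bar5.0: B3/F4 TT untreated
  R7 @ bar5.2: F4->B4 leap 6st
  R7 @ bar6.0: B4->C4 leap 11st
  R2 @ bar9.0: D3/B3 M6 -> E3/E4 P8 similar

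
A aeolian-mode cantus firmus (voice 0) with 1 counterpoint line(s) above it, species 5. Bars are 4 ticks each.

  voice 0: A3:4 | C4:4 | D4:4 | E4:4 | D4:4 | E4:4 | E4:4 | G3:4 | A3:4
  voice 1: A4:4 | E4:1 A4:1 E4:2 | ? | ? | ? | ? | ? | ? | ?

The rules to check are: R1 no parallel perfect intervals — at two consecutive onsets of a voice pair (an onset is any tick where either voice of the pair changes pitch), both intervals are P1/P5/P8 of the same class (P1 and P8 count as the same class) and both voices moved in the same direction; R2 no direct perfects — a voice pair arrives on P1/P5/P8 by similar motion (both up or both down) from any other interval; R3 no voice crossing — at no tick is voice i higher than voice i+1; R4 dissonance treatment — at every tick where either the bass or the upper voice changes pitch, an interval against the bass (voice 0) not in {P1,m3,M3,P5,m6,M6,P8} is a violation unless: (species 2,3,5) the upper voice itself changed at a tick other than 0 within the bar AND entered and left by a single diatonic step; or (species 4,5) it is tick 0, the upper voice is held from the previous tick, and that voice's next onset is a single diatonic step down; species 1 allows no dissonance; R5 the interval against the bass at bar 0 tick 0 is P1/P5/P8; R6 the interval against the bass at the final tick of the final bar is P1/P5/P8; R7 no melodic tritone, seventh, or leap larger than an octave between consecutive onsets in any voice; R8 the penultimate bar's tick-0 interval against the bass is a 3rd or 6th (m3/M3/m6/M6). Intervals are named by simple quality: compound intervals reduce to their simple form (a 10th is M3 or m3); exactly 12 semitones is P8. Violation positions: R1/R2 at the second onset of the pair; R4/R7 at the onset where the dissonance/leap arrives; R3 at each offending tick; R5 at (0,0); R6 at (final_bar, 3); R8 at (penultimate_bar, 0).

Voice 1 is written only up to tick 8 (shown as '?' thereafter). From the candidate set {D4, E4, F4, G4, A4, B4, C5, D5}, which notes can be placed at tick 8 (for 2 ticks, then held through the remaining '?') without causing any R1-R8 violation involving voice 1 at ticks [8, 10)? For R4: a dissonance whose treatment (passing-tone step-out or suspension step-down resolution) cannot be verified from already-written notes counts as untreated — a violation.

D4: legal
E4: violates R4
F4: legal
G4: violates R4
A4: violates R2
B4: legal
C5: violates R4
D5: violates R2,R7

{B4, D4, F4}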